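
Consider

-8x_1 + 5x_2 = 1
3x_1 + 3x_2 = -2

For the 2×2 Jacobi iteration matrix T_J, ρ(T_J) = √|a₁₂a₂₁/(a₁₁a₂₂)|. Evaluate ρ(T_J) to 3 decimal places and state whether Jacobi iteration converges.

a₁₂a₂₁/(a₁₁a₂₂) = (5)·(3) / ((-8)·(3)) = -0.625000
ρ = √|-0.625000| = √0.625000 = 0.791
ρ < 1, so Jacobi converges

0.791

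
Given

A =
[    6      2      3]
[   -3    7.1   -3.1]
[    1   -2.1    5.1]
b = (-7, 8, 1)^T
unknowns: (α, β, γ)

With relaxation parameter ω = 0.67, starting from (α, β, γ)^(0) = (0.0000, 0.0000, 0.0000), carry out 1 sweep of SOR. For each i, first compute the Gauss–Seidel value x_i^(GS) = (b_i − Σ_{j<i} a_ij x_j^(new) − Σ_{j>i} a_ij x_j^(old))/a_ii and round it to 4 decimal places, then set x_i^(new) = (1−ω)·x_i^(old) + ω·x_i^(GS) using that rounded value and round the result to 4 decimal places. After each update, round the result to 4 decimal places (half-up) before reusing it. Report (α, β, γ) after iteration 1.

(-0.7817, 0.5337, 0.3813)

Iteration 1:
  α: GS value = (-7 - (2)·0.0000 - (3)·0.0000) / (6) = -1.1667;  α ← (1−ω)·0.0000 + ω·-1.1667 = -0.7817
  β: GS value = (8 - (-3)·-0.7817 - (-3.1)·0.0000) / (7.1) = 0.7965;  β ← (1−ω)·0.0000 + ω·0.7965 = 0.5337
  γ: GS value = (1 - (1)·-0.7817 - (-2.1)·0.5337) / (5.1) = 0.5691;  γ ← (1−ω)·0.0000 + ω·0.5691 = 0.3813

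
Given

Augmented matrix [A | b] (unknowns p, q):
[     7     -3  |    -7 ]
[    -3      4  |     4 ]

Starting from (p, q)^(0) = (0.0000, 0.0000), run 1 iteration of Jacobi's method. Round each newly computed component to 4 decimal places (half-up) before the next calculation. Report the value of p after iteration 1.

-1.0000

Iteration 1:
  p = (-7 - (-3)·0.0000) / (7) = -1.0000
  q = (4 - (-3)·0.0000) / (4) = 1.0000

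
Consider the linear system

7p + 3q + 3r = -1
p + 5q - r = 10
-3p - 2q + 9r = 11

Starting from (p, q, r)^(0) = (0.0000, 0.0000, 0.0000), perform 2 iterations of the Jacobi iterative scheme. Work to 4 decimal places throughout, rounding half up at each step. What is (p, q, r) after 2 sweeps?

Iteration 1:
  p = (-1 - (3)·0.0000 - (3)·0.0000) / (7) = -0.1429
  q = (10 - (1)·0.0000 - (-1)·0.0000) / (5) = 2.0000
  r = (11 - (-3)·0.0000 - (-2)·0.0000) / (9) = 1.2222
Iteration 2:
  p = (-1 - (3)·2.0000 - (3)·1.2222) / (7) = -1.5238
  q = (10 - (1)·-0.1429 - (-1)·1.2222) / (5) = 2.2730
  r = (11 - (-3)·-0.1429 - (-2)·2.0000) / (9) = 1.6190

(-1.5238, 2.2730, 1.6190)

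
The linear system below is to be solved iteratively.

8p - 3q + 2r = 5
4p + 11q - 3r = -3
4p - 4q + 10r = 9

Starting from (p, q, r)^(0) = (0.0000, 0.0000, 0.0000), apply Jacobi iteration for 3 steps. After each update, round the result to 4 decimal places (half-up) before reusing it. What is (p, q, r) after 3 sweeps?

(0.3943, -0.2335, 0.6791)

Iteration 1:
  p = (5 - (-3)·0.0000 - (2)·0.0000) / (8) = 0.6250
  q = (-3 - (4)·0.0000 - (-3)·0.0000) / (11) = -0.2727
  r = (9 - (4)·0.0000 - (-4)·0.0000) / (10) = 0.9000
Iteration 2:
  p = (5 - (-3)·-0.2727 - (2)·0.9000) / (8) = 0.2977
  q = (-3 - (4)·0.6250 - (-3)·0.9000) / (11) = -0.2545
  r = (9 - (4)·0.6250 - (-4)·-0.2727) / (10) = 0.5409
Iteration 3:
  p = (5 - (-3)·-0.2545 - (2)·0.5409) / (8) = 0.3943
  q = (-3 - (4)·0.2977 - (-3)·0.5409) / (11) = -0.2335
  r = (9 - (4)·0.2977 - (-4)·-0.2545) / (10) = 0.6791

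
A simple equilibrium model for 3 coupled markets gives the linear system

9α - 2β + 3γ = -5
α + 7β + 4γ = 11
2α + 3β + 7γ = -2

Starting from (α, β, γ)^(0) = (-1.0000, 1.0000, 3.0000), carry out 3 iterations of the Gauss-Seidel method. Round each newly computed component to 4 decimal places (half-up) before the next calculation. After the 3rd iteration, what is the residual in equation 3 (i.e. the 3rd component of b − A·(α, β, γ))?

Iteration 1:
  α = (-5 - (-2)·1.0000 - (3)·3.0000) / (9) = -1.3333
  β = (11 - (1)·-1.3333 - (4)·3.0000) / (7) = 0.0476
  γ = (-2 - (2)·-1.3333 - (3)·0.0476) / (7) = 0.0748
Iteration 2:
  α = (-5 - (-2)·0.0476 - (3)·0.0748) / (9) = -0.5699
  β = (11 - (1)·-0.5699 - (4)·0.0748) / (7) = 1.6101
  γ = (-2 - (2)·-0.5699 - (3)·1.6101) / (7) = -0.8129
Iteration 3:
  α = (-5 - (-2)·1.6101 - (3)·-0.8129) / (9) = 0.0732
  β = (11 - (1)·0.0732 - (4)·-0.8129) / (7) = 2.0255
  γ = (-2 - (2)·0.0732 - (3)·2.0255) / (7) = -1.1747
Residual b − A·x = (1.9163, 1.4471, 0.0000)

0.0000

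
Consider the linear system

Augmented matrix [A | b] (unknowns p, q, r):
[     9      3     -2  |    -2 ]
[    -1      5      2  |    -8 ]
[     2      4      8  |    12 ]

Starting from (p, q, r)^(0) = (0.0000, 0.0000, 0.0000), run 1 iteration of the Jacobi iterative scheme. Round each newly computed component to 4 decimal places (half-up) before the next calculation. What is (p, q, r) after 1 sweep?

Iteration 1:
  p = (-2 - (3)·0.0000 - (-2)·0.0000) / (9) = -0.2222
  q = (-8 - (-1)·0.0000 - (2)·0.0000) / (5) = -1.6000
  r = (12 - (2)·0.0000 - (4)·0.0000) / (8) = 1.5000

(-0.2222, -1.6000, 1.5000)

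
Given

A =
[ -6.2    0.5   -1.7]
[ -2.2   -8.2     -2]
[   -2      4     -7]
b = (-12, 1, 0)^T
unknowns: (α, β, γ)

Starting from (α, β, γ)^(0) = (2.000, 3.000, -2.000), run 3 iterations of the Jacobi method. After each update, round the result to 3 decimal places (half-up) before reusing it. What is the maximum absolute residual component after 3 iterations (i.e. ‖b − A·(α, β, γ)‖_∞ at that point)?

2.216

Iteration 1:
  α = (-12 - (0.5)·3.000 - (-1.7)·-2.000) / (-6.2) = 2.726
  β = (1 - (-2.2)·2.000 - (-2)·-2.000) / (-8.2) = -0.171
  γ = (0 - (-2)·2.000 - (4)·3.000) / (-7) = 1.143
Iteration 2:
  α = (-12 - (0.5)·-0.171 - (-1.7)·1.143) / (-6.2) = 1.608
  β = (1 - (-2.2)·2.726 - (-2)·1.143) / (-8.2) = -1.132
  γ = (0 - (-2)·2.726 - (4)·-0.171) / (-7) = -0.877
Iteration 3:
  α = (-12 - (0.5)·-1.132 - (-1.7)·-0.877) / (-6.2) = 2.085
  β = (1 - (-2.2)·1.608 - (-2)·-0.877) / (-8.2) = -0.339
  γ = (0 - (-2)·1.608 - (4)·-1.132) / (-7) = -1.106
Residual b − A·x = (-0.784, 0.595, -2.216); ∞-norm = 2.216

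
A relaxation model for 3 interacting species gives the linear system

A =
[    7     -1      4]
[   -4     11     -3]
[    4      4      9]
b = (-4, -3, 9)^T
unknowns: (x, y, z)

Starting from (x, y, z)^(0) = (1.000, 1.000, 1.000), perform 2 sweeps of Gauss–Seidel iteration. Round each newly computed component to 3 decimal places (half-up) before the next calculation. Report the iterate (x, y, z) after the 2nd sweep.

Iteration 1:
  x = (-4 - (-1)·1.000 - (4)·1.000) / (7) = -1.000
  y = (-3 - (-4)·-1.000 - (-3)·1.000) / (11) = -0.364
  z = (9 - (4)·-1.000 - (4)·-0.364) / (9) = 1.606
Iteration 2:
  x = (-4 - (-1)·-0.364 - (4)·1.606) / (7) = -1.541
  y = (-3 - (-4)·-1.541 - (-3)·1.606) / (11) = -0.395
  z = (9 - (4)·-1.541 - (4)·-0.395) / (9) = 1.860

(-1.541, -0.395, 1.860)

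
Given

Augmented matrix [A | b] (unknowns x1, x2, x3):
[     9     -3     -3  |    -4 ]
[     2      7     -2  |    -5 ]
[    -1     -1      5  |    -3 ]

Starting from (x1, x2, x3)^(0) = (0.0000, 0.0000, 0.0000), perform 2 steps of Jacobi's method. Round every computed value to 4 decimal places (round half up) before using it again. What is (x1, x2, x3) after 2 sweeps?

(-0.8825, -0.7587, -0.8317)

Iteration 1:
  x1 = (-4 - (-3)·0.0000 - (-3)·0.0000) / (9) = -0.4444
  x2 = (-5 - (2)·0.0000 - (-2)·0.0000) / (7) = -0.7143
  x3 = (-3 - (-1)·0.0000 - (-1)·0.0000) / (5) = -0.6000
Iteration 2:
  x1 = (-4 - (-3)·-0.7143 - (-3)·-0.6000) / (9) = -0.8825
  x2 = (-5 - (2)·-0.4444 - (-2)·-0.6000) / (7) = -0.7587
  x3 = (-3 - (-1)·-0.4444 - (-1)·-0.7143) / (5) = -0.8317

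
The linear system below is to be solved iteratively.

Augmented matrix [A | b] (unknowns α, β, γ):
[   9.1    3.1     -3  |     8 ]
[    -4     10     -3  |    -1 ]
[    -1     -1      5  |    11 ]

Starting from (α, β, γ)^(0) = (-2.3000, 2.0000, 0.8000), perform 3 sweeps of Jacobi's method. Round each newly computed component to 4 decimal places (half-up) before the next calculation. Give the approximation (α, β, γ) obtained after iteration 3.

(1.3359, 1.2810, 2.7154)

Iteration 1:
  α = (8 - (3.1)·2.0000 - (-3)·0.8000) / (9.1) = 0.4615
  β = (-1 - (-4)·-2.3000 - (-3)·0.8000) / (10) = -0.7800
  γ = (11 - (-1)·-2.3000 - (-1)·2.0000) / (5) = 2.1400
Iteration 2:
  α = (8 - (3.1)·-0.7800 - (-3)·2.1400) / (9.1) = 1.8503
  β = (-1 - (-4)·0.4615 - (-3)·2.1400) / (10) = 0.7266
  γ = (11 - (-1)·0.4615 - (-1)·-0.7800) / (5) = 2.1363
Iteration 3:
  α = (8 - (3.1)·0.7266 - (-3)·2.1363) / (9.1) = 1.3359
  β = (-1 - (-4)·1.8503 - (-3)·2.1363) / (10) = 1.2810
  γ = (11 - (-1)·1.8503 - (-1)·0.7266) / (5) = 2.7154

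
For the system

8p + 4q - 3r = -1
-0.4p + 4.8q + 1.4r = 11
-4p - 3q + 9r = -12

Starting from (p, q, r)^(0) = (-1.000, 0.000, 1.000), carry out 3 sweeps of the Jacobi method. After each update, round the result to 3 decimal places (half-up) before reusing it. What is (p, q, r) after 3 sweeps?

(-1.759, 2.316, -1.167)

Iteration 1:
  p = (-1 - (4)·0.000 - (-3)·1.000) / (8) = 0.250
  q = (11 - (-0.4)·-1.000 - (1.4)·1.000) / (4.8) = 1.917
  r = (-12 - (-4)·-1.000 - (-3)·0.000) / (9) = -1.778
Iteration 2:
  p = (-1 - (4)·1.917 - (-3)·-1.778) / (8) = -1.750
  q = (11 - (-0.4)·0.250 - (1.4)·-1.778) / (4.8) = 2.831
  r = (-12 - (-4)·0.250 - (-3)·1.917) / (9) = -0.583
Iteration 3:
  p = (-1 - (4)·2.831 - (-3)·-0.583) / (8) = -1.759
  q = (11 - (-0.4)·-1.750 - (1.4)·-0.583) / (4.8) = 2.316
  r = (-12 - (-4)·-1.750 - (-3)·2.831) / (9) = -1.167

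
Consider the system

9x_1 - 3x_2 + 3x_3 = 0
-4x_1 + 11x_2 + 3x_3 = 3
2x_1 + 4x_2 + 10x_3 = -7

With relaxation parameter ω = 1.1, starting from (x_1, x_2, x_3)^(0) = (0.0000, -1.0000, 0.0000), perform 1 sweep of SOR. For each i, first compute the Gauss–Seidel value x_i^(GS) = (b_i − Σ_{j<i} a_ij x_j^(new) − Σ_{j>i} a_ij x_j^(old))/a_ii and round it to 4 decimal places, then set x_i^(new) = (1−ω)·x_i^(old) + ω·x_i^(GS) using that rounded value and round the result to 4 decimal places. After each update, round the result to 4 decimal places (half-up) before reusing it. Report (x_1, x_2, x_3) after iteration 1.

(-0.3666, 0.2533, -0.8008)

Iteration 1:
  x_1: GS value = (0 - (-3)·-1.0000 - (3)·0.0000) / (9) = -0.3333;  x_1 ← (1−ω)·0.0000 + ω·-0.3333 = -0.3666
  x_2: GS value = (3 - (-4)·-0.3666 - (3)·0.0000) / (11) = 0.1394;  x_2 ← (1−ω)·-1.0000 + ω·0.1394 = 0.2533
  x_3: GS value = (-7 - (2)·-0.3666 - (4)·0.2533) / (10) = -0.7280;  x_3 ← (1−ω)·0.0000 + ω·-0.7280 = -0.8008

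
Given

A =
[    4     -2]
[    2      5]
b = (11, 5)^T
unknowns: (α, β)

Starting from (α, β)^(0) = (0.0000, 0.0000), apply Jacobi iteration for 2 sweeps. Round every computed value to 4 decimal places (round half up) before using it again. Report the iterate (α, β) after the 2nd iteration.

(3.2500, -0.1000)

Iteration 1:
  α = (11 - (-2)·0.0000) / (4) = 2.7500
  β = (5 - (2)·0.0000) / (5) = 1.0000
Iteration 2:
  α = (11 - (-2)·1.0000) / (4) = 3.2500
  β = (5 - (2)·2.7500) / (5) = -0.1000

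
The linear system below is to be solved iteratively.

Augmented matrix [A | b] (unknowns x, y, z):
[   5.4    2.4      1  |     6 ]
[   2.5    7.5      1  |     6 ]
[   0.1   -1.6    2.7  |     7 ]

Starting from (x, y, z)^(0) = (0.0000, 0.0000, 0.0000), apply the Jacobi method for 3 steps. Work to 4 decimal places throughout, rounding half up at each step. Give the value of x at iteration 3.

Iteration 1:
  x = (6 - (2.4)·0.0000 - (1)·0.0000) / (5.4) = 1.1111
  y = (6 - (2.5)·0.0000 - (1)·0.0000) / (7.5) = 0.8000
  z = (7 - (0.1)·0.0000 - (-1.6)·0.0000) / (2.7) = 2.5926
Iteration 2:
  x = (6 - (2.4)·0.8000 - (1)·2.5926) / (5.4) = 0.2754
  y = (6 - (2.5)·1.1111 - (1)·2.5926) / (7.5) = 0.0840
  z = (7 - (0.1)·1.1111 - (-1.6)·0.8000) / (2.7) = 3.0255
Iteration 3:
  x = (6 - (2.4)·0.0840 - (1)·3.0255) / (5.4) = 0.5135
  y = (6 - (2.5)·0.2754 - (1)·3.0255) / (7.5) = 0.3048
  z = (7 - (0.1)·0.2754 - (-1.6)·0.0840) / (2.7) = 2.6322

0.5135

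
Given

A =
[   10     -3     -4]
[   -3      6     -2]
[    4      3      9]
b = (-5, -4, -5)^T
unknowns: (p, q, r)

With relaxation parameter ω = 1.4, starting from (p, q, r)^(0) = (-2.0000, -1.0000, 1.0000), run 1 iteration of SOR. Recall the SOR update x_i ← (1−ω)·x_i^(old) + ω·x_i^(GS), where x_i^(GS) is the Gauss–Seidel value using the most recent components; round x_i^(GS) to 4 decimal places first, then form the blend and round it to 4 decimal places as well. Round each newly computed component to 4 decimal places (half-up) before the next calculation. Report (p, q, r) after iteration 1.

(0.2400, 0.1014, -1.3744)

Iteration 1:
  p: GS value = (-5 - (-3)·-1.0000 - (-4)·1.0000) / (10) = -0.4000;  p ← (1−ω)·-2.0000 + ω·-0.4000 = 0.2400
  q: GS value = (-4 - (-3)·0.2400 - (-2)·1.0000) / (6) = -0.2133;  q ← (1−ω)·-1.0000 + ω·-0.2133 = 0.1014
  r: GS value = (-5 - (4)·0.2400 - (3)·0.1014) / (9) = -0.6960;  r ← (1−ω)·1.0000 + ω·-0.6960 = -1.3744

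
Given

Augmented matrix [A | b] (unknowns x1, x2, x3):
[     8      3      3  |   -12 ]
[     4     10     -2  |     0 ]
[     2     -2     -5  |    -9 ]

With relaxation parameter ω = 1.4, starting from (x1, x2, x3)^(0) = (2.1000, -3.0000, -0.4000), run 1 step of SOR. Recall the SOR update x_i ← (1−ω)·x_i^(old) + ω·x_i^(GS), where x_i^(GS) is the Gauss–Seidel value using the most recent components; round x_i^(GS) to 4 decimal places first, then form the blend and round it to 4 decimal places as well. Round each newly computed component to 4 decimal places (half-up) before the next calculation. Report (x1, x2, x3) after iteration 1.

Iteration 1:
  x1: GS value = (-12 - (3)·-3.0000 - (3)·-0.4000) / (8) = -0.2250;  x1 ← (1−ω)·2.1000 + ω·-0.2250 = -1.1550
  x2: GS value = (0 - (4)·-1.1550 - (-2)·-0.4000) / (10) = 0.3820;  x2 ← (1−ω)·-3.0000 + ω·0.3820 = 1.7348
  x3: GS value = (-9 - (2)·-1.1550 - (-2)·1.7348) / (-5) = 0.6441;  x3 ← (1−ω)·-0.4000 + ω·0.6441 = 1.0617

(-1.1550, 1.7348, 1.0617)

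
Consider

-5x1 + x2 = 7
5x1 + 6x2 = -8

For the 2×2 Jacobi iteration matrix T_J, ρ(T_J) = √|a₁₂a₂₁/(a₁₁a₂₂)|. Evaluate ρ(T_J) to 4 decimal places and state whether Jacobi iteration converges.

0.4082

a₁₂a₂₁/(a₁₁a₂₂) = (1)·(5) / ((-5)·(6)) = -0.166667
ρ = √|-0.166667| = √0.166667 = 0.4082
ρ < 1, so Jacobi converges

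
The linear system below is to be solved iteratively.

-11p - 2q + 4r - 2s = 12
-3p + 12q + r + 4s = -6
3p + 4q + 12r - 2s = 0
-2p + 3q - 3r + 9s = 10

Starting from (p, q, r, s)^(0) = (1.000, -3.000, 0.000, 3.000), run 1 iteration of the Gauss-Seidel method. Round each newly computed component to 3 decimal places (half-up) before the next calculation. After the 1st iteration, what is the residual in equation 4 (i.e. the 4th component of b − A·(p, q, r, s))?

0.003

Iteration 1:
  p = (12 - (-2)·-3.000 - (4)·0.000 - (-2)·3.000) / (-11) = -1.091
  q = (-6 - (-3)·-1.091 - (1)·0.000 - (4)·3.000) / (12) = -1.773
  r = (0 - (3)·-1.091 - (4)·-1.773 - (-2)·3.000) / (12) = 1.364
  s = (10 - (-2)·-1.091 - (3)·-1.773 - (-3)·1.364) / (9) = 1.914
Residual b − A·x = (-5.175, 2.983, -2.175, 0.003)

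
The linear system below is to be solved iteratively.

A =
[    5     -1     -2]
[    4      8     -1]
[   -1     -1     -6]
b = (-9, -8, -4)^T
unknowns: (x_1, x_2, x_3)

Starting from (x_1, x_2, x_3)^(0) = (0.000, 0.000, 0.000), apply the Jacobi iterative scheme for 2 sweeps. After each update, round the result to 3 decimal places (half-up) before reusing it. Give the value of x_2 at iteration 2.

Iteration 1:
  x_1 = (-9 - (-1)·0.000 - (-2)·0.000) / (5) = -1.800
  x_2 = (-8 - (4)·0.000 - (-1)·0.000) / (8) = -1.000
  x_3 = (-4 - (-1)·0.000 - (-1)·0.000) / (-6) = 0.667
Iteration 2:
  x_1 = (-9 - (-1)·-1.000 - (-2)·0.667) / (5) = -1.733
  x_2 = (-8 - (4)·-1.800 - (-1)·0.667) / (8) = -0.017
  x_3 = (-4 - (-1)·-1.800 - (-1)·-1.000) / (-6) = 1.133

-0.017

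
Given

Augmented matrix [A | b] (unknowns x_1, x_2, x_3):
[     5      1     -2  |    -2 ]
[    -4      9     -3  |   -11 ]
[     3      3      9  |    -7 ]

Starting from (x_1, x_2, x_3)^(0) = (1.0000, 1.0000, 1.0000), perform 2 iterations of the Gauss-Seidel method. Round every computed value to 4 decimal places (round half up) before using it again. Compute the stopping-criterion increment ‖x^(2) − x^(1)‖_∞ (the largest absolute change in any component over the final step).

0.5322

Iteration 1:
  x_1 = (-2 - (1)·1.0000 - (-2)·1.0000) / (5) = -0.2000
  x_2 = (-11 - (-4)·-0.2000 - (-3)·1.0000) / (9) = -0.9778
  x_3 = (-7 - (3)·-0.2000 - (3)·-0.9778) / (9) = -0.3852
Iteration 2:
  x_1 = (-2 - (1)·-0.9778 - (-2)·-0.3852) / (5) = -0.3585
  x_2 = (-11 - (-4)·-0.3585 - (-3)·-0.3852) / (9) = -1.5100
  x_3 = (-7 - (3)·-0.3585 - (3)·-1.5100) / (9) = -0.1549
Change: (-0.1585, -0.5322, 0.2303) → max |·| = 0.5322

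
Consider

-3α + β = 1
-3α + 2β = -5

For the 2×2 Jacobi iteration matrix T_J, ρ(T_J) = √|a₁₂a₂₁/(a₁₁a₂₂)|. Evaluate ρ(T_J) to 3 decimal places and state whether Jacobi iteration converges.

0.707

a₁₂a₂₁/(a₁₁a₂₂) = (1)·(-3) / ((-3)·(2)) = 0.500000
ρ = √|0.500000| = √0.500000 = 0.707
ρ < 1, so Jacobi converges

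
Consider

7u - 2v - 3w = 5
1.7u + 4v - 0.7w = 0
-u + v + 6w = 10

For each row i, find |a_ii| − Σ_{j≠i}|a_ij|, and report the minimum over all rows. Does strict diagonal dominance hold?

row 1: |7| − (2+3) = 2
row 2: |4| − (1.7+0.7) = 1.6
row 3: |6| − (1+1) = 4
minimum over rows = 1.6 → strictly diagonally dominant (convergence guaranteed)

1.6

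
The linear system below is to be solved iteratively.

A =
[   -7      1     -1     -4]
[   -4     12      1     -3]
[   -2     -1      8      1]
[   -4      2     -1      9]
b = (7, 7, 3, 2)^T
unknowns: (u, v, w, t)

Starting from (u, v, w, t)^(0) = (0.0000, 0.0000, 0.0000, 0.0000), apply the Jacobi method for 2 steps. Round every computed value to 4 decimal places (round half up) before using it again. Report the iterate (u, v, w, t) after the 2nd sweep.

Iteration 1:
  u = (7 - (1)·0.0000 - (-1)·0.0000 - (-4)·0.0000) / (-7) = -1.0000
  v = (7 - (-4)·0.0000 - (1)·0.0000 - (-3)·0.0000) / (12) = 0.5833
  w = (3 - (-2)·0.0000 - (-1)·0.0000 - (1)·0.0000) / (8) = 0.3750
  t = (2 - (-4)·0.0000 - (2)·0.0000 - (-1)·0.0000) / (9) = 0.2222
Iteration 2:
  u = (7 - (1)·0.5833 - (-1)·0.3750 - (-4)·0.2222) / (-7) = -1.0972
  v = (7 - (-4)·-1.0000 - (1)·0.3750 - (-3)·0.2222) / (12) = 0.2743
  w = (3 - (-2)·-1.0000 - (-1)·0.5833 - (1)·0.2222) / (8) = 0.1701
  t = (2 - (-4)·-1.0000 - (2)·0.5833 - (-1)·0.3750) / (9) = -0.3102

(-1.0972, 0.2743, 0.1701, -0.3102)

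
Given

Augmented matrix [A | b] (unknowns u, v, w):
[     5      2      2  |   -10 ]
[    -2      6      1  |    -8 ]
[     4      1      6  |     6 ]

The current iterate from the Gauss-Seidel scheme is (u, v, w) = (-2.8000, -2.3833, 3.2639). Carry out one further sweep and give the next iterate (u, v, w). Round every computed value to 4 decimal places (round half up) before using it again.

(-2.3522, -2.6614, 3.0117)

One sweep:
  u = (-10 - (2)·-2.3833 - (2)·3.2639) / (5) = -2.3522
  v = (-8 - (-2)·-2.3522 - (1)·3.2639) / (6) = -2.6614
  w = (6 - (4)·-2.3522 - (1)·-2.6614) / (6) = 3.0117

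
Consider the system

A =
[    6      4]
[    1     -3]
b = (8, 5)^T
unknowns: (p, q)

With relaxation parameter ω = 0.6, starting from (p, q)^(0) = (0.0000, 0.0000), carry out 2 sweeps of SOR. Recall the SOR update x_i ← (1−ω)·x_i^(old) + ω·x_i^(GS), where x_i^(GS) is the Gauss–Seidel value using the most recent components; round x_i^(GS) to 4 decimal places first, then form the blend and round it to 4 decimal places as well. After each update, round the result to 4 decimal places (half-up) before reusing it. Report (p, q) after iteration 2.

(1.4560, -1.0448)

Iteration 1:
  p: GS value = (8 - (4)·0.0000) / (6) = 1.3333;  p ← (1−ω)·0.0000 + ω·1.3333 = 0.8000
  q: GS value = (5 - (1)·0.8000) / (-3) = -1.4000;  q ← (1−ω)·0.0000 + ω·-1.4000 = -0.8400
Iteration 2:
  p: GS value = (8 - (4)·-0.8400) / (6) = 1.8933;  p ← (1−ω)·0.8000 + ω·1.8933 = 1.4560
  q: GS value = (5 - (1)·1.4560) / (-3) = -1.1813;  q ← (1−ω)·-0.8400 + ω·-1.1813 = -1.0448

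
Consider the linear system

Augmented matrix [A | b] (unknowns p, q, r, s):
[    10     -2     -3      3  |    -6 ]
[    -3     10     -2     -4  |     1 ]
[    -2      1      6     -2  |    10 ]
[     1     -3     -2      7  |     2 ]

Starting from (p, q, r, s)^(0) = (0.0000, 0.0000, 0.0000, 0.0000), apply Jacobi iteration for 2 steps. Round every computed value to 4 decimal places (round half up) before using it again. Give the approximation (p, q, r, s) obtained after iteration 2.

Iteration 1:
  p = (-6 - (-2)·0.0000 - (-3)·0.0000 - (3)·0.0000) / (10) = -0.6000
  q = (1 - (-3)·0.0000 - (-2)·0.0000 - (-4)·0.0000) / (10) = 0.1000
  r = (10 - (-2)·0.0000 - (1)·0.0000 - (-2)·0.0000) / (6) = 1.6667
  s = (2 - (1)·0.0000 - (-3)·0.0000 - (-2)·0.0000) / (7) = 0.2857
Iteration 2:
  p = (-6 - (-2)·0.1000 - (-3)·1.6667 - (3)·0.2857) / (10) = -0.1657
  q = (1 - (-3)·-0.6000 - (-2)·1.6667 - (-4)·0.2857) / (10) = 0.3676
  r = (10 - (-2)·-0.6000 - (1)·0.1000 - (-2)·0.2857) / (6) = 1.5452
  s = (2 - (1)·-0.6000 - (-3)·0.1000 - (-2)·1.6667) / (7) = 0.8905

(-0.1657, 0.3676, 1.5452, 0.8905)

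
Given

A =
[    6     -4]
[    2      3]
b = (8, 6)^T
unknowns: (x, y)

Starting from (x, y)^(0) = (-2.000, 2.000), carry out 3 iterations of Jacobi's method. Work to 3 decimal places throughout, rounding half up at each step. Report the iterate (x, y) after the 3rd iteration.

Iteration 1:
  x = (8 - (-4)·2.000) / (6) = 2.667
  y = (6 - (2)·-2.000) / (3) = 3.333
Iteration 2:
  x = (8 - (-4)·3.333) / (6) = 3.555
  y = (6 - (2)·2.667) / (3) = 0.222
Iteration 3:
  x = (8 - (-4)·0.222) / (6) = 1.481
  y = (6 - (2)·3.555) / (3) = -0.370

(1.481, -0.370)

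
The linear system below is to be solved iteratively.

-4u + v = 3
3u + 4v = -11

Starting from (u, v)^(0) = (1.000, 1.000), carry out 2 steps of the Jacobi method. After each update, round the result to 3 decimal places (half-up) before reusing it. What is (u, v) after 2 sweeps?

(-1.625, -2.375)

Iteration 1:
  u = (3 - (1)·1.000) / (-4) = -0.500
  v = (-11 - (3)·1.000) / (4) = -3.500
Iteration 2:
  u = (3 - (1)·-3.500) / (-4) = -1.625
  v = (-11 - (3)·-0.500) / (4) = -2.375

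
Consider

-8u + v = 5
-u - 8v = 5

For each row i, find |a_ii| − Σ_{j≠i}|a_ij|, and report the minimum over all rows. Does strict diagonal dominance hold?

7

row 1: |-8| − (1) = 7
row 2: |-8| − (1) = 7
minimum over rows = 7 → strictly diagonally dominant (convergence guaranteed)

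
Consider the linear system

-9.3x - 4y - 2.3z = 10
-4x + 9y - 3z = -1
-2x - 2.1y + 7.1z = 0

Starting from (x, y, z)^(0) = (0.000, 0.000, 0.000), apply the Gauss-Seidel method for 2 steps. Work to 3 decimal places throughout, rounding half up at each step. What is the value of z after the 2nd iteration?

-0.371

Iteration 1:
  x = (10 - (-4)·0.000 - (-2.3)·0.000) / (-9.3) = -1.075
  y = (-1 - (-4)·-1.075 - (-3)·0.000) / (9) = -0.589
  z = (0 - (-2)·-1.075 - (-2.1)·-0.589) / (7.1) = -0.477
Iteration 2:
  x = (10 - (-4)·-0.589 - (-2.3)·-0.477) / (-9.3) = -0.704
  y = (-1 - (-4)·-0.704 - (-3)·-0.477) / (9) = -0.583
  z = (0 - (-2)·-0.704 - (-2.1)·-0.583) / (7.1) = -0.371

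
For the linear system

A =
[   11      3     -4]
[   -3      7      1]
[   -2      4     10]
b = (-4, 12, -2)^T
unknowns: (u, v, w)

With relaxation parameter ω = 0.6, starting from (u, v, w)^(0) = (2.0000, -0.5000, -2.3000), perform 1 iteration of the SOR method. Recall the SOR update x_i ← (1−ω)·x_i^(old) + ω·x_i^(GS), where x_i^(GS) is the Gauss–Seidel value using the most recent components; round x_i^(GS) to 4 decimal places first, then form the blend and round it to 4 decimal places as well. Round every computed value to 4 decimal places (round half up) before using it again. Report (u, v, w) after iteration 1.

Iteration 1:
  u: GS value = (-4 - (3)·-0.5000 - (-4)·-2.3000) / (11) = -1.0636;  u ← (1−ω)·2.0000 + ω·-1.0636 = 0.1618
  v: GS value = (12 - (-3)·0.1618 - (1)·-2.3000) / (7) = 2.1122;  v ← (1−ω)·-0.5000 + ω·2.1122 = 1.0673
  w: GS value = (-2 - (-2)·0.1618 - (4)·1.0673) / (10) = -0.5946;  w ← (1−ω)·-2.3000 + ω·-0.5946 = -1.2768

(0.1618, 1.0673, -1.2768)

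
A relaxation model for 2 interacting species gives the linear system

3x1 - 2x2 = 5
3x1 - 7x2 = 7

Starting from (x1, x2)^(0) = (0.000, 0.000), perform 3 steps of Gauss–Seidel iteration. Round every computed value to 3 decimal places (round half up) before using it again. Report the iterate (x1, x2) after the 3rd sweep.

(1.422, -0.391)

Iteration 1:
  x1 = (5 - (-2)·0.000) / (3) = 1.667
  x2 = (7 - (3)·1.667) / (-7) = -0.286
Iteration 2:
  x1 = (5 - (-2)·-0.286) / (3) = 1.476
  x2 = (7 - (3)·1.476) / (-7) = -0.367
Iteration 3:
  x1 = (5 - (-2)·-0.367) / (3) = 1.422
  x2 = (7 - (3)·1.422) / (-7) = -0.391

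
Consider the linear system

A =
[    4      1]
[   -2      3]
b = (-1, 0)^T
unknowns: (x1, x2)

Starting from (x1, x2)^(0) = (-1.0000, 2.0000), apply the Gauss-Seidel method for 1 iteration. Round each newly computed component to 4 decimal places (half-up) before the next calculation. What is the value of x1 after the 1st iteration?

Iteration 1:
  x1 = (-1 - (1)·2.0000) / (4) = -0.7500
  x2 = (0 - (-2)·-0.7500) / (3) = -0.5000

-0.7500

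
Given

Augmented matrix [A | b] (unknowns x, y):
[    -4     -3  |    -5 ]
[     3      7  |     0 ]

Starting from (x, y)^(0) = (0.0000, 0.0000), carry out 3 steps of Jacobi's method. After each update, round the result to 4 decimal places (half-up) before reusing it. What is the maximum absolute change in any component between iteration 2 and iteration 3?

Iteration 1:
  x = (-5 - (-3)·0.0000) / (-4) = 1.2500
  y = (0 - (3)·0.0000) / (7) = 0.0000
Iteration 2:
  x = (-5 - (-3)·0.0000) / (-4) = 1.2500
  y = (0 - (3)·1.2500) / (7) = -0.5357
Iteration 3:
  x = (-5 - (-3)·-0.5357) / (-4) = 1.6518
  y = (0 - (3)·1.2500) / (7) = -0.5357
Change: (0.4018, 0.0000) → max |·| = 0.4018

0.4018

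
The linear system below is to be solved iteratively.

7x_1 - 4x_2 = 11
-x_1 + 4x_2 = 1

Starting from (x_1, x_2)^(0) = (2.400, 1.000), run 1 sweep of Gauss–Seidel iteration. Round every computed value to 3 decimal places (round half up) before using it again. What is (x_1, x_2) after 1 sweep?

Iteration 1:
  x_1 = (11 - (-4)·1.000) / (7) = 2.143
  x_2 = (1 - (-1)·2.143) / (4) = 0.786

(2.143, 0.786)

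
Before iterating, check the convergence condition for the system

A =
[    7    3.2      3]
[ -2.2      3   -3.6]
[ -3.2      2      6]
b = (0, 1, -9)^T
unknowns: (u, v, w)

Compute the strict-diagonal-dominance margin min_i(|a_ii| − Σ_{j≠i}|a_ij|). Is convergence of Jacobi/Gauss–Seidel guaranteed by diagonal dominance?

-2.8

row 1: |7| − (3.2+3) = 0.8
row 2: |3| − (2.2+3.6) = -2.8
row 3: |6| − (3.2+2) = 0.8
minimum over rows = -2.8 → not strictly diagonally dominant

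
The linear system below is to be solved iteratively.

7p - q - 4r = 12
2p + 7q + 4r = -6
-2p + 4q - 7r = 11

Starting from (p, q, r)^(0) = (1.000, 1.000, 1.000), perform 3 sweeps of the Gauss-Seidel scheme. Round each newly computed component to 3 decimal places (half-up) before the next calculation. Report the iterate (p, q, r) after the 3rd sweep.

Iteration 1:
  p = (12 - (-1)·1.000 - (-4)·1.000) / (7) = 2.429
  q = (-6 - (2)·2.429 - (4)·1.000) / (7) = -2.123
  r = (11 - (-2)·2.429 - (4)·-2.123) / (-7) = -3.479
Iteration 2:
  p = (12 - (-1)·-2.123 - (-4)·-3.479) / (7) = -0.577
  q = (-6 - (2)·-0.577 - (4)·-3.479) / (7) = 1.296
  r = (11 - (-2)·-0.577 - (4)·1.296) / (-7) = -0.666
Iteration 3:
  p = (12 - (-1)·1.296 - (-4)·-0.666) / (7) = 1.519
  q = (-6 - (2)·1.519 - (4)·-0.666) / (7) = -0.911
  r = (11 - (-2)·1.519 - (4)·-0.911) / (-7) = -2.526

(1.519, -0.911, -2.526)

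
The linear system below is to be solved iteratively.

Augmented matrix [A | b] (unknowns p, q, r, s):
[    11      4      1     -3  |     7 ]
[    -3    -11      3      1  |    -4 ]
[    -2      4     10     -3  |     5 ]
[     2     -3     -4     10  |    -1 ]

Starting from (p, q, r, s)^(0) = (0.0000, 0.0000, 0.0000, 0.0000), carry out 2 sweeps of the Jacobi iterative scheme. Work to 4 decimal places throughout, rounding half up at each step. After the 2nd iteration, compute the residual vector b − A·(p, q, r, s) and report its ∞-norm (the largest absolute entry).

Iteration 1:
  p = (7 - (4)·0.0000 - (1)·0.0000 - (-3)·0.0000) / (11) = 0.6364
  q = (-4 - (-3)·0.0000 - (3)·0.0000 - (1)·0.0000) / (-11) = 0.3636
  r = (5 - (-2)·0.0000 - (4)·0.0000 - (-3)·0.0000) / (10) = 0.5000
  s = (-1 - (2)·0.0000 - (-3)·0.0000 - (-4)·0.0000) / (10) = -0.1000
Iteration 2:
  p = (7 - (4)·0.3636 - (1)·0.5000 - (-3)·-0.1000) / (11) = 0.4314
  q = (-4 - (-3)·0.6364 - (3)·0.5000 - (1)·-0.1000) / (-11) = 0.3173
  r = (5 - (-2)·0.6364 - (4)·0.3636 - (-3)·-0.1000) / (10) = 0.4518
  s = (-1 - (2)·0.6364 - (-3)·0.3636 - (-4)·0.5000) / (10) = 0.0818
Residual b − A·x = (0.7790, -0.6527, 0.3210, 0.0783); ∞-norm = 0.7790

0.7790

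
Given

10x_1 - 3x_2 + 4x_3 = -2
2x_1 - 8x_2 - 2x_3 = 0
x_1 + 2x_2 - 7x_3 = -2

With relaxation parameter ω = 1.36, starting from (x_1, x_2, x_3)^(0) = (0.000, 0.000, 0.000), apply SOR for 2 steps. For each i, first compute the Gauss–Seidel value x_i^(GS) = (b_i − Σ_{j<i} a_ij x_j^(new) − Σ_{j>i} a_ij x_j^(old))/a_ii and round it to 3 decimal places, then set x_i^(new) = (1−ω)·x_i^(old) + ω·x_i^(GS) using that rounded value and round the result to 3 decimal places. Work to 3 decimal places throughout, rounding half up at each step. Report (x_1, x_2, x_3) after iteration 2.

Iteration 1:
  x_1: GS value = (-2 - (-3)·0.000 - (4)·0.000) / (10) = -0.200;  x_1 ← (1−ω)·0.000 + ω·-0.200 = -0.272
  x_2: GS value = (0 - (2)·-0.272 - (-2)·0.000) / (-8) = -0.068;  x_2 ← (1−ω)·0.000 + ω·-0.068 = -0.092
  x_3: GS value = (-2 - (1)·-0.272 - (2)·-0.092) / (-7) = 0.221;  x_3 ← (1−ω)·0.000 + ω·0.221 = 0.301
Iteration 2:
  x_1: GS value = (-2 - (-3)·-0.092 - (4)·0.301) / (10) = -0.348;  x_1 ← (1−ω)·-0.272 + ω·-0.348 = -0.375
  x_2: GS value = (0 - (2)·-0.375 - (-2)·0.301) / (-8) = -0.169;  x_2 ← (1−ω)·-0.092 + ω·-0.169 = -0.197
  x_3: GS value = (-2 - (1)·-0.375 - (2)·-0.197) / (-7) = 0.176;  x_3 ← (1−ω)·0.301 + ω·0.176 = 0.131

(-0.375, -0.197, 0.131)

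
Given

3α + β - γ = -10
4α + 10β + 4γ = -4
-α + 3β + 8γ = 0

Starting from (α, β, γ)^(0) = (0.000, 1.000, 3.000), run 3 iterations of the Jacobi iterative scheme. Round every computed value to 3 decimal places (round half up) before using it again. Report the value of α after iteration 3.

-3.517

Iteration 1:
  α = (-10 - (1)·1.000 - (-1)·3.000) / (3) = -2.667
  β = (-4 - (4)·0.000 - (4)·3.000) / (10) = -1.600
  γ = (0 - (-1)·0.000 - (3)·1.000) / (8) = -0.375
Iteration 2:
  α = (-10 - (1)·-1.600 - (-1)·-0.375) / (3) = -2.925
  β = (-4 - (4)·-2.667 - (4)·-0.375) / (10) = 0.817
  γ = (0 - (-1)·-2.667 - (3)·-1.600) / (8) = 0.267
Iteration 3:
  α = (-10 - (1)·0.817 - (-1)·0.267) / (3) = -3.517
  β = (-4 - (4)·-2.925 - (4)·0.267) / (10) = 0.663
  γ = (0 - (-1)·-2.925 - (3)·0.817) / (8) = -0.672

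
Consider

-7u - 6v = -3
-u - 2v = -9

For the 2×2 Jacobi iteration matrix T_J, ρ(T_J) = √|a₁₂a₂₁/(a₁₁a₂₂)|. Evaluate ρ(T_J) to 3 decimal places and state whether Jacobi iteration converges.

a₁₂a₂₁/(a₁₁a₂₂) = (-6)·(-1) / ((-7)·(-2)) = 0.428571
ρ = √|0.428571| = √0.428571 = 0.655
ρ < 1, so Jacobi converges

0.655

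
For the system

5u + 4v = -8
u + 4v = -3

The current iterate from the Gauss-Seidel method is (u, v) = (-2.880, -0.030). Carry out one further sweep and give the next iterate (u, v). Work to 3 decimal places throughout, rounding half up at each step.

One sweep:
  u = (-8 - (4)·-0.030) / (5) = -1.576
  v = (-3 - (1)·-1.576) / (4) = -0.356

(-1.576, -0.356)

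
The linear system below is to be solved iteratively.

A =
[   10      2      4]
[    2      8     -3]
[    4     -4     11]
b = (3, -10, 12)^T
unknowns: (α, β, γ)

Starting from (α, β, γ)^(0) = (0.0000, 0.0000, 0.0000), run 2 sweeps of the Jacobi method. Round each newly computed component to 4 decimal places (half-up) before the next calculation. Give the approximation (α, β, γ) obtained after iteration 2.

Iteration 1:
  α = (3 - (2)·0.0000 - (4)·0.0000) / (10) = 0.3000
  β = (-10 - (2)·0.0000 - (-3)·0.0000) / (8) = -1.2500
  γ = (12 - (4)·0.0000 - (-4)·0.0000) / (11) = 1.0909
Iteration 2:
  α = (3 - (2)·-1.2500 - (4)·1.0909) / (10) = 0.1136
  β = (-10 - (2)·0.3000 - (-3)·1.0909) / (8) = -0.9159
  γ = (12 - (4)·0.3000 - (-4)·-1.2500) / (11) = 0.5273

(0.1136, -0.9159, 0.5273)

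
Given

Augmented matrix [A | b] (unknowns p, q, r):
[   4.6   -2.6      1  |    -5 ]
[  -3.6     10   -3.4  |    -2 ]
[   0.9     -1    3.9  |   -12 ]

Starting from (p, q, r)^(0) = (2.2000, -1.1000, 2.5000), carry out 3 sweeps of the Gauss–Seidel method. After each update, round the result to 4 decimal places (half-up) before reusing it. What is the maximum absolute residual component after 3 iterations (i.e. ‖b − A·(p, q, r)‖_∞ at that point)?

Iteration 1:
  p = (-5 - (-2.6)·-1.1000 - (1)·2.5000) / (4.6) = -2.2522
  q = (-2 - (-3.6)·-2.2522 - (-3.4)·2.5000) / (10) = -0.1608
  r = (-12 - (0.9)·-2.2522 - (-1)·-0.1608) / (3.9) = -2.5984
Iteration 2:
  p = (-5 - (-2.6)·-0.1608 - (1)·-2.5984) / (4.6) = -0.6130
  q = (-2 - (-3.6)·-0.6130 - (-3.4)·-2.5984) / (10) = -1.3041
  r = (-12 - (0.9)·-0.6130 - (-1)·-1.3041) / (3.9) = -3.2698
Iteration 3:
  p = (-5 - (-2.6)·-1.3041 - (1)·-3.2698) / (4.6) = -1.1132
  q = (-2 - (-3.6)·-1.1132 - (-3.4)·-3.2698) / (10) = -1.7125
  r = (-12 - (0.9)·-1.1132 - (-1)·-1.7125) / (3.9) = -3.2591
Residual b − A·x = (-1.0727, 0.0365, -0.0001); ∞-norm = 1.0727

1.0727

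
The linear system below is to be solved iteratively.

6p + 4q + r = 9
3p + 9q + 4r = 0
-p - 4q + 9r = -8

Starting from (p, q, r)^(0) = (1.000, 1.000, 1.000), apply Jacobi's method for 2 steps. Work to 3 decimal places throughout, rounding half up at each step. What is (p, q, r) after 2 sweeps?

Iteration 1:
  p = (9 - (4)·1.000 - (1)·1.000) / (6) = 0.667
  q = (0 - (3)·1.000 - (4)·1.000) / (9) = -0.778
  r = (-8 - (-1)·1.000 - (-4)·1.000) / (9) = -0.333
Iteration 2:
  p = (9 - (4)·-0.778 - (1)·-0.333) / (6) = 2.074
  q = (0 - (3)·0.667 - (4)·-0.333) / (9) = -0.074
  r = (-8 - (-1)·0.667 - (-4)·-0.778) / (9) = -1.161

(2.074, -0.074, -1.161)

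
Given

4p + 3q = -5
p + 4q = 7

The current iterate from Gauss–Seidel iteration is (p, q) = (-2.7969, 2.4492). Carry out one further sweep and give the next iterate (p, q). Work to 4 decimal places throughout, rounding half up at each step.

(-3.0869, 2.5217)

One sweep:
  p = (-5 - (3)·2.4492) / (4) = -3.0869
  q = (7 - (1)·-3.0869) / (4) = 2.5217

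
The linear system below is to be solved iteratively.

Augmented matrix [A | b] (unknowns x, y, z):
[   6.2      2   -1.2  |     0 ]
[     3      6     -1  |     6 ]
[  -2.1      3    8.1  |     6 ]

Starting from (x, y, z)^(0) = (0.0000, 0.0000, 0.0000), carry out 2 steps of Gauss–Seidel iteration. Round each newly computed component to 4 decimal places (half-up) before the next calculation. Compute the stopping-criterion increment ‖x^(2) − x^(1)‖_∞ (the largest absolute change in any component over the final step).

Iteration 1:
  x = (0 - (2)·0.0000 - (-1.2)·0.0000) / (6.2) = 0.0000
  y = (6 - (3)·0.0000 - (-1)·0.0000) / (6) = 1.0000
  z = (6 - (-2.1)·0.0000 - (3)·1.0000) / (8.1) = 0.3704
Iteration 2:
  x = (0 - (2)·1.0000 - (-1.2)·0.3704) / (6.2) = -0.2509
  y = (6 - (3)·-0.2509 - (-1)·0.3704) / (6) = 1.1872
  z = (6 - (-2.1)·-0.2509 - (3)·1.1872) / (8.1) = 0.2360
Change: (-0.2509, 0.1872, -0.1344) → max |·| = 0.2509

0.2509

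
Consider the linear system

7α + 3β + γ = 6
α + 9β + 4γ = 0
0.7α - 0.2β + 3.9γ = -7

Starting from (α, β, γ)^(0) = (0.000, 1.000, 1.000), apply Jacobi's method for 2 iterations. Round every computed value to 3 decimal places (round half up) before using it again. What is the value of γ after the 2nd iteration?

Iteration 1:
  α = (6 - (3)·1.000 - (1)·1.000) / (7) = 0.286
  β = (0 - (1)·0.000 - (4)·1.000) / (9) = -0.444
  γ = (-7 - (0.7)·0.000 - (-0.2)·1.000) / (3.9) = -1.744
Iteration 2:
  α = (6 - (3)·-0.444 - (1)·-1.744) / (7) = 1.297
  β = (0 - (1)·0.286 - (4)·-1.744) / (9) = 0.743
  γ = (-7 - (0.7)·0.286 - (-0.2)·-0.444) / (3.9) = -1.869

-1.869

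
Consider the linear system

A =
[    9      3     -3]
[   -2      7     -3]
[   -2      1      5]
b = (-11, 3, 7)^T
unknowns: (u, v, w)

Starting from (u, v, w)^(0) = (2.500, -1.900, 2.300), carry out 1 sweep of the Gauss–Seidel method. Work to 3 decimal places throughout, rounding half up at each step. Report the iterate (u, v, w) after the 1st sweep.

Iteration 1:
  u = (-11 - (3)·-1.900 - (-3)·2.300) / (9) = 0.178
  v = (3 - (-2)·0.178 - (-3)·2.300) / (7) = 1.465
  w = (7 - (-2)·0.178 - (1)·1.465) / (5) = 1.178

(0.178, 1.465, 1.178)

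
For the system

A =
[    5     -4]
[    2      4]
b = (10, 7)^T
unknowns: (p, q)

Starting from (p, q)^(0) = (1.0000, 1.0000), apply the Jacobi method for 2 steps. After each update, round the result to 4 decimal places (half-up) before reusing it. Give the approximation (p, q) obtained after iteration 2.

Iteration 1:
  p = (10 - (-4)·1.0000) / (5) = 2.8000
  q = (7 - (2)·1.0000) / (4) = 1.2500
Iteration 2:
  p = (10 - (-4)·1.2500) / (5) = 3.0000
  q = (7 - (2)·2.8000) / (4) = 0.3500

(3.0000, 0.3500)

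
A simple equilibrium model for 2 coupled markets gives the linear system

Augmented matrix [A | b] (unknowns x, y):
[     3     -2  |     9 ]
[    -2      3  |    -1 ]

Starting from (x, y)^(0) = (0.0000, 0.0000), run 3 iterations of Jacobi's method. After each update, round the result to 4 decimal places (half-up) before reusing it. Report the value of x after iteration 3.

Iteration 1:
  x = (9 - (-2)·0.0000) / (3) = 3.0000
  y = (-1 - (-2)·0.0000) / (3) = -0.3333
Iteration 2:
  x = (9 - (-2)·-0.3333) / (3) = 2.7778
  y = (-1 - (-2)·3.0000) / (3) = 1.6667
Iteration 3:
  x = (9 - (-2)·1.6667) / (3) = 4.1111
  y = (-1 - (-2)·2.7778) / (3) = 1.5185

4.1111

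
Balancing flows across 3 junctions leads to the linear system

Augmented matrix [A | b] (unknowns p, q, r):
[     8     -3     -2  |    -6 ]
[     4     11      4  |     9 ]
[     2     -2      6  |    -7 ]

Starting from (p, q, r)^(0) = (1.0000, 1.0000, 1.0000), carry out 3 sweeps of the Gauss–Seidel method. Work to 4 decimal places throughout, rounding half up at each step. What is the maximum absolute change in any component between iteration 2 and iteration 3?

Iteration 1:
  p = (-6 - (-3)·1.0000 - (-2)·1.0000) / (8) = -0.1250
  q = (9 - (4)·-0.1250 - (4)·1.0000) / (11) = 0.5000
  r = (-7 - (2)·-0.1250 - (-2)·0.5000) / (6) = -0.9583
Iteration 2:
  p = (-6 - (-3)·0.5000 - (-2)·-0.9583) / (8) = -0.8021
  q = (9 - (4)·-0.8021 - (4)·-0.9583) / (11) = 1.4583
  r = (-7 - (2)·-0.8021 - (-2)·1.4583) / (6) = -0.4132
Iteration 3:
  p = (-6 - (-3)·1.4583 - (-2)·-0.4132) / (8) = -0.3064
  q = (9 - (4)·-0.3064 - (4)·-0.4132) / (11) = 1.0799
  r = (-7 - (2)·-0.3064 - (-2)·1.0799) / (6) = -0.7046
Change: (0.4957, -0.3784, -0.2914) → max |·| = 0.4957

0.4957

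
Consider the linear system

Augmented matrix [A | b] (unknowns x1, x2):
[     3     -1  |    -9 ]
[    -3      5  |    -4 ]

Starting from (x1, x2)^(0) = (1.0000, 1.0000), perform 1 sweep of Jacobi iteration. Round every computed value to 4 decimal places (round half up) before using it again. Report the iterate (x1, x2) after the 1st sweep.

Iteration 1:
  x1 = (-9 - (-1)·1.0000) / (3) = -2.6667
  x2 = (-4 - (-3)·1.0000) / (5) = -0.2000

(-2.6667, -0.2000)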